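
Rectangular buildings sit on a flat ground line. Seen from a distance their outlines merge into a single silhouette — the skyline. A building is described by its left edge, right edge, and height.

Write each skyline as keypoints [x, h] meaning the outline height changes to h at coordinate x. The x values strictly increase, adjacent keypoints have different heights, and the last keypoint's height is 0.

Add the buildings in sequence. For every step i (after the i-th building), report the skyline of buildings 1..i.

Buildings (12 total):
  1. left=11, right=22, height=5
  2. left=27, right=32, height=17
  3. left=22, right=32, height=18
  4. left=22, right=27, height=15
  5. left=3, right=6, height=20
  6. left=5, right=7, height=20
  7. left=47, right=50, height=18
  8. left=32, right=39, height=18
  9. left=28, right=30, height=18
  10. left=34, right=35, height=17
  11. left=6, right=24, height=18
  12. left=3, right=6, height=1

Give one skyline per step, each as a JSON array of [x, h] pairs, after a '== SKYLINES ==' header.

== SKYLINES ==
[[11,5],[22,0]]
[[11,5],[22,0],[27,17],[32,0]]
[[11,5],[22,18],[32,0]]
[[11,5],[22,18],[32,0]]
[[3,20],[6,0],[11,5],[22,18],[32,0]]
[[3,20],[7,0],[11,5],[22,18],[32,0]]
[[3,20],[7,0],[11,5],[22,18],[32,0],[47,18],[50,0]]
[[3,20],[7,0],[11,5],[22,18],[39,0],[47,18],[50,0]]
[[3,20],[7,0],[11,5],[22,18],[39,0],[47,18],[50,0]]
[[3,20],[7,0],[11,5],[22,18],[39,0],[47,18],[50,0]]
[[3,20],[7,18],[39,0],[47,18],[50,0]]
[[3,20],[7,18],[39,0],[47,18],[50,0]]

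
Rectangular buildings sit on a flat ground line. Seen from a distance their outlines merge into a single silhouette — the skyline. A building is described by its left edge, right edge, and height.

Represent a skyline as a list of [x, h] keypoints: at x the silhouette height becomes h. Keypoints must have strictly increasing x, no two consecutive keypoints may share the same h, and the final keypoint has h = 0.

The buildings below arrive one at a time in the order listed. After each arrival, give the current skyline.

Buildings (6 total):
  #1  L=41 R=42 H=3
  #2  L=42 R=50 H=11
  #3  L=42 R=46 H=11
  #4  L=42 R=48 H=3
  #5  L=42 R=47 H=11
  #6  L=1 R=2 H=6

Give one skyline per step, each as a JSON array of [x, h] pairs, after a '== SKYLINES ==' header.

== SKYLINES ==
[[41,3],[42,0]]
[[41,3],[42,11],[50,0]]
[[41,3],[42,11],[50,0]]
[[41,3],[42,11],[50,0]]
[[41,3],[42,11],[50,0]]
[[1,6],[2,0],[41,3],[42,11],[50,0]]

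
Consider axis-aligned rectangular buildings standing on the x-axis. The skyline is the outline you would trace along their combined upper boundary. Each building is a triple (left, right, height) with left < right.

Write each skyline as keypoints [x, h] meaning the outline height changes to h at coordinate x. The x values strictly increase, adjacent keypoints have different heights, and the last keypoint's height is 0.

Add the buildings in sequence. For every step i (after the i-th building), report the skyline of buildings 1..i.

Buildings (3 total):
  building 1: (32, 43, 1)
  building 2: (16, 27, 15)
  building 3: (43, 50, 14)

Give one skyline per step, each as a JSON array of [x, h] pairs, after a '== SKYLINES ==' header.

== SKYLINES ==
[[32,1],[43,0]]
[[16,15],[27,0],[32,1],[43,0]]
[[16,15],[27,0],[32,1],[43,14],[50,0]]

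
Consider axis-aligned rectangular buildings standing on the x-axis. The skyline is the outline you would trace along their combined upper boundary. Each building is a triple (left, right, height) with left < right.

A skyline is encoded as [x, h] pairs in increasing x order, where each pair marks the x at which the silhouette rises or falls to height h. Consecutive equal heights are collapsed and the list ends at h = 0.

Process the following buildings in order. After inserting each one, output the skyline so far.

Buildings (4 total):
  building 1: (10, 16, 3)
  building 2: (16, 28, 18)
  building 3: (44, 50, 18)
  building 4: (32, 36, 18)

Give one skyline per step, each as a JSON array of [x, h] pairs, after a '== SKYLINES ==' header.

== SKYLINES ==
[[10,3],[16,0]]
[[10,3],[16,18],[28,0]]
[[10,3],[16,18],[28,0],[44,18],[50,0]]
[[10,3],[16,18],[28,0],[32,18],[36,0],[44,18],[50,0]]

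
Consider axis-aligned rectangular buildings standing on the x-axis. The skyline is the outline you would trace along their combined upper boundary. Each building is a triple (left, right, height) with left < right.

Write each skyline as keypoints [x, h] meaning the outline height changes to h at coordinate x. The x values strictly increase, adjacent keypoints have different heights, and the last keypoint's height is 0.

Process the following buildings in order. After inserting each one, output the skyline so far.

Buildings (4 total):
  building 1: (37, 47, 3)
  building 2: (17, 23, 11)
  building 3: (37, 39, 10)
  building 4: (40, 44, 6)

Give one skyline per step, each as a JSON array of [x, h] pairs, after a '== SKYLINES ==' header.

== SKYLINES ==
[[37,3],[47,0]]
[[17,11],[23,0],[37,3],[47,0]]
[[17,11],[23,0],[37,10],[39,3],[47,0]]
[[17,11],[23,0],[37,10],[39,3],[40,6],[44,3],[47,0]]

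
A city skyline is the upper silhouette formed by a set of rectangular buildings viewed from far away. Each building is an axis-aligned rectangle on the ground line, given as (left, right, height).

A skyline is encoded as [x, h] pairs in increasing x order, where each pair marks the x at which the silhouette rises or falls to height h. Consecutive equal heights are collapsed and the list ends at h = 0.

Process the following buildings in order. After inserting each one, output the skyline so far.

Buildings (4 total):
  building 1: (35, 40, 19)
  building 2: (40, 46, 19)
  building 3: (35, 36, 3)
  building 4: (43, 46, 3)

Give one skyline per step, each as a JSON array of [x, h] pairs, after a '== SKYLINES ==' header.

== SKYLINES ==
[[35,19],[40,0]]
[[35,19],[46,0]]
[[35,19],[46,0]]
[[35,19],[46,0]]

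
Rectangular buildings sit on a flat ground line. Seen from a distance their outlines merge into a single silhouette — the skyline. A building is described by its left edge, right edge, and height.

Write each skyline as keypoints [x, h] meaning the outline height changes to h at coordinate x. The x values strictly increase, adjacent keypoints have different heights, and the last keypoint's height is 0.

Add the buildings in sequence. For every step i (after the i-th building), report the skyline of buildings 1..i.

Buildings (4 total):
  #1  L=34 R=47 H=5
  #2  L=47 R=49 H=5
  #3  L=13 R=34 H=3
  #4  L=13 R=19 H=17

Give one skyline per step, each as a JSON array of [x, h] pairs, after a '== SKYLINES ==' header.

== SKYLINES ==
[[34,5],[47,0]]
[[34,5],[49,0]]
[[13,3],[34,5],[49,0]]
[[13,17],[19,3],[34,5],[49,0]]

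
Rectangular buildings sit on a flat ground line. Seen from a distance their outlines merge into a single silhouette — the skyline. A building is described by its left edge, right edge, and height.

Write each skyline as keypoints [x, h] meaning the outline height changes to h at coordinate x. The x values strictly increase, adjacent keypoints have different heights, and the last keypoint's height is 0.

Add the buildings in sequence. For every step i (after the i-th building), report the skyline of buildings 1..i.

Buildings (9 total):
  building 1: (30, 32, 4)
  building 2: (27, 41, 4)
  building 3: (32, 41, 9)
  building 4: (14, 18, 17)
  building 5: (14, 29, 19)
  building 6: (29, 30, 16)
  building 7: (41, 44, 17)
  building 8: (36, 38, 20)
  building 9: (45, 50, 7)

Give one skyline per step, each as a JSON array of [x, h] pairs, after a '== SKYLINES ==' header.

== SKYLINES ==
[[30,4],[32,0]]
[[27,4],[41,0]]
[[27,4],[32,9],[41,0]]
[[14,17],[18,0],[27,4],[32,9],[41,0]]
[[14,19],[29,4],[32,9],[41,0]]
[[14,19],[29,16],[30,4],[32,9],[41,0]]
[[14,19],[29,16],[30,4],[32,9],[41,17],[44,0]]
[[14,19],[29,16],[30,4],[32,9],[36,20],[38,9],[41,17],[44,0]]
[[14,19],[29,16],[30,4],[32,9],[36,20],[38,9],[41,17],[44,0],[45,7],[50,0]]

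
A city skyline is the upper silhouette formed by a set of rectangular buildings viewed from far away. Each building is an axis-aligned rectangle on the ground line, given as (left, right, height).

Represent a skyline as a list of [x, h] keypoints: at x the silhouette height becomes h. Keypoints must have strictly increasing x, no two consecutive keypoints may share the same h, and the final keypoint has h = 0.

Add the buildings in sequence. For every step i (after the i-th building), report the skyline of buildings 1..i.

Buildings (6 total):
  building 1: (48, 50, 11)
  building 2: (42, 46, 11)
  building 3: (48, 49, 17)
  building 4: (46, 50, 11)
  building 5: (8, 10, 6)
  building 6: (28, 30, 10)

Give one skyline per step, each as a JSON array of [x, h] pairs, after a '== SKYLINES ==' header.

== SKYLINES ==
[[48,11],[50,0]]
[[42,11],[46,0],[48,11],[50,0]]
[[42,11],[46,0],[48,17],[49,11],[50,0]]
[[42,11],[48,17],[49,11],[50,0]]
[[8,6],[10,0],[42,11],[48,17],[49,11],[50,0]]
[[8,6],[10,0],[28,10],[30,0],[42,11],[48,17],[49,11],[50,0]]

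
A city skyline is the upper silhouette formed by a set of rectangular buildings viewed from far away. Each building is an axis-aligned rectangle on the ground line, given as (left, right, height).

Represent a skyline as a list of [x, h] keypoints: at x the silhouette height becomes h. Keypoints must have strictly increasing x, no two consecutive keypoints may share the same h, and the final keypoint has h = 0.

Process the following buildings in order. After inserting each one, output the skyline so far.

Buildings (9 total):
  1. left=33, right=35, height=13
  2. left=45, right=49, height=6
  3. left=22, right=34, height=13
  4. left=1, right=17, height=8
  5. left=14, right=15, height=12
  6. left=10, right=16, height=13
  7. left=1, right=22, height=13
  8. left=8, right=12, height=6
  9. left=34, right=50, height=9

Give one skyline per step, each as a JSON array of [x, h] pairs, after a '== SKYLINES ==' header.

== SKYLINES ==
[[33,13],[35,0]]
[[33,13],[35,0],[45,6],[49,0]]
[[22,13],[35,0],[45,6],[49,0]]
[[1,8],[17,0],[22,13],[35,0],[45,6],[49,0]]
[[1,8],[14,12],[15,8],[17,0],[22,13],[35,0],[45,6],[49,0]]
[[1,8],[10,13],[16,8],[17,0],[22,13],[35,0],[45,6],[49,0]]
[[1,13],[35,0],[45,6],[49,0]]
[[1,13],[35,0],[45,6],[49,0]]
[[1,13],[35,9],[50,0]]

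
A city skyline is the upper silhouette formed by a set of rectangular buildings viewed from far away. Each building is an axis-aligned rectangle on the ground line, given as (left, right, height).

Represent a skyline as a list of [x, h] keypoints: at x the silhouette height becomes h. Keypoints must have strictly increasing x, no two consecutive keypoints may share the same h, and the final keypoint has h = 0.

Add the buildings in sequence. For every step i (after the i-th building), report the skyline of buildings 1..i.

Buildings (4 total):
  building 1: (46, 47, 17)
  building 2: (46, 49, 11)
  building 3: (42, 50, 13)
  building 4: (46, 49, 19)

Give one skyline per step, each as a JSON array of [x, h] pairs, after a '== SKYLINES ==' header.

== SKYLINES ==
[[46,17],[47,0]]
[[46,17],[47,11],[49,0]]
[[42,13],[46,17],[47,13],[50,0]]
[[42,13],[46,19],[49,13],[50,0]]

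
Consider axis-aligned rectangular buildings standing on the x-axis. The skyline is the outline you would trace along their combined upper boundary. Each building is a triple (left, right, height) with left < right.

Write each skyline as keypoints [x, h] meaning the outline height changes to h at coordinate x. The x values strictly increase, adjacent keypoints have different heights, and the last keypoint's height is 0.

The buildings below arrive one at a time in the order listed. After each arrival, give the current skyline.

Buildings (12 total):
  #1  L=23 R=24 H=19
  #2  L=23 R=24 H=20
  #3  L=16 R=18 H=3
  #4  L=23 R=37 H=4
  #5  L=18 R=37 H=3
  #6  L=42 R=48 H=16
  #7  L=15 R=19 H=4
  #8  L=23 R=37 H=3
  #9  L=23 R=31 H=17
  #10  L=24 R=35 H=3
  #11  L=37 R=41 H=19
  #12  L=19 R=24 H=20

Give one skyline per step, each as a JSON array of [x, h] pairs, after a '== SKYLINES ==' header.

== SKYLINES ==
[[23,19],[24,0]]
[[23,20],[24,0]]
[[16,3],[18,0],[23,20],[24,0]]
[[16,3],[18,0],[23,20],[24,4],[37,0]]
[[16,3],[23,20],[24,4],[37,0]]
[[16,3],[23,20],[24,4],[37,0],[42,16],[48,0]]
[[15,4],[19,3],[23,20],[24,4],[37,0],[42,16],[48,0]]
[[15,4],[19,3],[23,20],[24,4],[37,0],[42,16],[48,0]]
[[15,4],[19,3],[23,20],[24,17],[31,4],[37,0],[42,16],[48,0]]
[[15,4],[19,3],[23,20],[24,17],[31,4],[37,0],[42,16],[48,0]]
[[15,4],[19,3],[23,20],[24,17],[31,4],[37,19],[41,0],[42,16],[48,0]]
[[15,4],[19,20],[24,17],[31,4],[37,19],[41,0],[42,16],[48,0]]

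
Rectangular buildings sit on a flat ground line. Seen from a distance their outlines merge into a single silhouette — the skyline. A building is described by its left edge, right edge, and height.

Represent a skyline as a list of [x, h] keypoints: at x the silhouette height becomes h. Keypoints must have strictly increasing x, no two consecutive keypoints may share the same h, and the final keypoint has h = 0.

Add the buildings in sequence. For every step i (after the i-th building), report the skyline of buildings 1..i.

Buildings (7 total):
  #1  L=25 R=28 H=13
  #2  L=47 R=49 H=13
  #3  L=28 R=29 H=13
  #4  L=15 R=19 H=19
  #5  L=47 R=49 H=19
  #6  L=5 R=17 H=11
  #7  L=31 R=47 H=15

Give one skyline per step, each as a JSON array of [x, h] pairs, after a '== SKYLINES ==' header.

== SKYLINES ==
[[25,13],[28,0]]
[[25,13],[28,0],[47,13],[49,0]]
[[25,13],[29,0],[47,13],[49,0]]
[[15,19],[19,0],[25,13],[29,0],[47,13],[49,0]]
[[15,19],[19,0],[25,13],[29,0],[47,19],[49,0]]
[[5,11],[15,19],[19,0],[25,13],[29,0],[47,19],[49,0]]
[[5,11],[15,19],[19,0],[25,13],[29,0],[31,15],[47,19],[49,0]]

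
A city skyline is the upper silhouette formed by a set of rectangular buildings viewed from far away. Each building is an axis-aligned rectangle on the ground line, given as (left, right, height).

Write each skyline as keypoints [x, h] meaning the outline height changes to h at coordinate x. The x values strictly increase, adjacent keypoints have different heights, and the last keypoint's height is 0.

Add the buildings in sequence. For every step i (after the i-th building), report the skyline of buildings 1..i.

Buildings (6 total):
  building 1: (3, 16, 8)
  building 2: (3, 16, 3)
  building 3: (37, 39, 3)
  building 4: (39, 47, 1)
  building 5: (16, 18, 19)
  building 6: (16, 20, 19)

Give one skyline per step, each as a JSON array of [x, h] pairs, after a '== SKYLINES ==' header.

== SKYLINES ==
[[3,8],[16,0]]
[[3,8],[16,0]]
[[3,8],[16,0],[37,3],[39,0]]
[[3,8],[16,0],[37,3],[39,1],[47,0]]
[[3,8],[16,19],[18,0],[37,3],[39,1],[47,0]]
[[3,8],[16,19],[20,0],[37,3],[39,1],[47,0]]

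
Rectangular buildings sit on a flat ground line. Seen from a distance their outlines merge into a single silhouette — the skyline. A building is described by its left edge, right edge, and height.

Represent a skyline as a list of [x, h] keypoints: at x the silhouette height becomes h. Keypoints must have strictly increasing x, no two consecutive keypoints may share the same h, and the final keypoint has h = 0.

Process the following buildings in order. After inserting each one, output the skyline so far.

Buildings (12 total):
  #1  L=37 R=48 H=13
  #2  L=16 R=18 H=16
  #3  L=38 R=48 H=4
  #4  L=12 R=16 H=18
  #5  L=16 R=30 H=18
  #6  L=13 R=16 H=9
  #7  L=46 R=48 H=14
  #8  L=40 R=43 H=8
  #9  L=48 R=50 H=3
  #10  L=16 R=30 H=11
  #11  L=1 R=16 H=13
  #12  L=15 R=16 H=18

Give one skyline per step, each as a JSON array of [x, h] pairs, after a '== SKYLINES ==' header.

== SKYLINES ==
[[37,13],[48,0]]
[[16,16],[18,0],[37,13],[48,0]]
[[16,16],[18,0],[37,13],[48,0]]
[[12,18],[16,16],[18,0],[37,13],[48,0]]
[[12,18],[30,0],[37,13],[48,0]]
[[12,18],[30,0],[37,13],[48,0]]
[[12,18],[30,0],[37,13],[46,14],[48,0]]
[[12,18],[30,0],[37,13],[46,14],[48,0]]
[[12,18],[30,0],[37,13],[46,14],[48,3],[50,0]]
[[12,18],[30,0],[37,13],[46,14],[48,3],[50,0]]
[[1,13],[12,18],[30,0],[37,13],[46,14],[48,3],[50,0]]
[[1,13],[12,18],[30,0],[37,13],[46,14],[48,3],[50,0]]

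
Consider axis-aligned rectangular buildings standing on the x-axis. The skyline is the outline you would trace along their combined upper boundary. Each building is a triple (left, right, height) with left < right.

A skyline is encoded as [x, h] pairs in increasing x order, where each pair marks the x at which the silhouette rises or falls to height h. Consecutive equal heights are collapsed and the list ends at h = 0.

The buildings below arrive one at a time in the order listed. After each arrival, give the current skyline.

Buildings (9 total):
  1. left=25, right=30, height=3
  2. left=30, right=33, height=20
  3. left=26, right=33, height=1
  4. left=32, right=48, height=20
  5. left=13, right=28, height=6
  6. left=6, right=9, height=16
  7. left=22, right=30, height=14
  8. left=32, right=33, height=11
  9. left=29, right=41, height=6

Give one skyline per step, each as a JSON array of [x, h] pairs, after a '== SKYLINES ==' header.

== SKYLINES ==
[[25,3],[30,0]]
[[25,3],[30,20],[33,0]]
[[25,3],[30,20],[33,0]]
[[25,3],[30,20],[48,0]]
[[13,6],[28,3],[30,20],[48,0]]
[[6,16],[9,0],[13,6],[28,3],[30,20],[48,0]]
[[6,16],[9,0],[13,6],[22,14],[30,20],[48,0]]
[[6,16],[9,0],[13,6],[22,14],[30,20],[48,0]]
[[6,16],[9,0],[13,6],[22,14],[30,20],[48,0]]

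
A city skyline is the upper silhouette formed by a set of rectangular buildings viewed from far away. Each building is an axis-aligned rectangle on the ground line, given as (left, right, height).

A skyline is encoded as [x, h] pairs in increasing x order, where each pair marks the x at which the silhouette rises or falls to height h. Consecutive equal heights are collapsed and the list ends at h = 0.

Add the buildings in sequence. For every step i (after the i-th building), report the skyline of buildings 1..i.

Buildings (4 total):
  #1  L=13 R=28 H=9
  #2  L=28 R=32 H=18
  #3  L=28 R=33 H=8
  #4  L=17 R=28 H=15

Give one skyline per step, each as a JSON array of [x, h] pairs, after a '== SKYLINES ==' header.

== SKYLINES ==
[[13,9],[28,0]]
[[13,9],[28,18],[32,0]]
[[13,9],[28,18],[32,8],[33,0]]
[[13,9],[17,15],[28,18],[32,8],[33,0]]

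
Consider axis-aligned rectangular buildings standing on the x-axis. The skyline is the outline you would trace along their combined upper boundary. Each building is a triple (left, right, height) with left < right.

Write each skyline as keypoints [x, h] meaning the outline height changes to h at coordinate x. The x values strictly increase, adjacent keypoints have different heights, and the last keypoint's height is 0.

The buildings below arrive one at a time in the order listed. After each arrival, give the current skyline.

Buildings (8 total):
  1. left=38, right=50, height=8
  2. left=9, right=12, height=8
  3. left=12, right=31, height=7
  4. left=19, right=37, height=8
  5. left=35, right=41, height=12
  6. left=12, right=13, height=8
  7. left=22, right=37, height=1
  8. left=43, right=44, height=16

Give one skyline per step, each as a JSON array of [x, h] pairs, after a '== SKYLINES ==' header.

== SKYLINES ==
[[38,8],[50,0]]
[[9,8],[12,0],[38,8],[50,0]]
[[9,8],[12,7],[31,0],[38,8],[50,0]]
[[9,8],[12,7],[19,8],[37,0],[38,8],[50,0]]
[[9,8],[12,7],[19,8],[35,12],[41,8],[50,0]]
[[9,8],[13,7],[19,8],[35,12],[41,8],[50,0]]
[[9,8],[13,7],[19,8],[35,12],[41,8],[50,0]]
[[9,8],[13,7],[19,8],[35,12],[41,8],[43,16],[44,8],[50,0]]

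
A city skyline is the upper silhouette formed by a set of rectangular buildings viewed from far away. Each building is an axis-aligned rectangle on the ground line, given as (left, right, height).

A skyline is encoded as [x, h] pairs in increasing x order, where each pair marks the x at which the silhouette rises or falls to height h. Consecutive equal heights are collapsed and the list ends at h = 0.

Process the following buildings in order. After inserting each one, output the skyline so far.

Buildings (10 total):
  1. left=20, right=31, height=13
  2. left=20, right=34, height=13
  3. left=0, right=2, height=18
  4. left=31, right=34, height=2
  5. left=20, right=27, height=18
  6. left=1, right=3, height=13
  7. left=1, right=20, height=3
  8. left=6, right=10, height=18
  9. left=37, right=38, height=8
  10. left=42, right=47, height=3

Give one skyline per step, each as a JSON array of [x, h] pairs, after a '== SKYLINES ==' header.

== SKYLINES ==
[[20,13],[31,0]]
[[20,13],[34,0]]
[[0,18],[2,0],[20,13],[34,0]]
[[0,18],[2,0],[20,13],[34,0]]
[[0,18],[2,0],[20,18],[27,13],[34,0]]
[[0,18],[2,13],[3,0],[20,18],[27,13],[34,0]]
[[0,18],[2,13],[3,3],[20,18],[27,13],[34,0]]
[[0,18],[2,13],[3,3],[6,18],[10,3],[20,18],[27,13],[34,0]]
[[0,18],[2,13],[3,3],[6,18],[10,3],[20,18],[27,13],[34,0],[37,8],[38,0]]
[[0,18],[2,13],[3,3],[6,18],[10,3],[20,18],[27,13],[34,0],[37,8],[38,0],[42,3],[47,0]]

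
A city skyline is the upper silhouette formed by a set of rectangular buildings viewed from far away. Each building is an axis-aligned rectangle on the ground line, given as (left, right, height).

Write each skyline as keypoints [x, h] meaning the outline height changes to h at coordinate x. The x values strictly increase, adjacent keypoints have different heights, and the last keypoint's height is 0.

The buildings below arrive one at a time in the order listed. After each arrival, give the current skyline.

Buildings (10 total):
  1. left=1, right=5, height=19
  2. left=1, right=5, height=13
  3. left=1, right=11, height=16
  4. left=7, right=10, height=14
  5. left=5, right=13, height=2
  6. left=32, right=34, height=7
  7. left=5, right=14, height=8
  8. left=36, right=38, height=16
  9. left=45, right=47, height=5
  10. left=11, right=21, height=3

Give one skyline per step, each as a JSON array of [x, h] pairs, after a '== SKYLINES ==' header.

== SKYLINES ==
[[1,19],[5,0]]
[[1,19],[5,0]]
[[1,19],[5,16],[11,0]]
[[1,19],[5,16],[11,0]]
[[1,19],[5,16],[11,2],[13,0]]
[[1,19],[5,16],[11,2],[13,0],[32,7],[34,0]]
[[1,19],[5,16],[11,8],[14,0],[32,7],[34,0]]
[[1,19],[5,16],[11,8],[14,0],[32,7],[34,0],[36,16],[38,0]]
[[1,19],[5,16],[11,8],[14,0],[32,7],[34,0],[36,16],[38,0],[45,5],[47,0]]
[[1,19],[5,16],[11,8],[14,3],[21,0],[32,7],[34,0],[36,16],[38,0],[45,5],[47,0]]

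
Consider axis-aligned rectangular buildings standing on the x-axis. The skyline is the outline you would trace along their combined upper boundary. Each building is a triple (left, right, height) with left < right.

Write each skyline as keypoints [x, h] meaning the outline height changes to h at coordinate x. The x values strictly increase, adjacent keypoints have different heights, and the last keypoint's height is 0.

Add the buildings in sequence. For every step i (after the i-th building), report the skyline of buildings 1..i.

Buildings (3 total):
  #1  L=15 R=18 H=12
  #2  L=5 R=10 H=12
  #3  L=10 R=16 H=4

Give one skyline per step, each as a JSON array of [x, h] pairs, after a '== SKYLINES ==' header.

== SKYLINES ==
[[15,12],[18,0]]
[[5,12],[10,0],[15,12],[18,0]]
[[5,12],[10,4],[15,12],[18,0]]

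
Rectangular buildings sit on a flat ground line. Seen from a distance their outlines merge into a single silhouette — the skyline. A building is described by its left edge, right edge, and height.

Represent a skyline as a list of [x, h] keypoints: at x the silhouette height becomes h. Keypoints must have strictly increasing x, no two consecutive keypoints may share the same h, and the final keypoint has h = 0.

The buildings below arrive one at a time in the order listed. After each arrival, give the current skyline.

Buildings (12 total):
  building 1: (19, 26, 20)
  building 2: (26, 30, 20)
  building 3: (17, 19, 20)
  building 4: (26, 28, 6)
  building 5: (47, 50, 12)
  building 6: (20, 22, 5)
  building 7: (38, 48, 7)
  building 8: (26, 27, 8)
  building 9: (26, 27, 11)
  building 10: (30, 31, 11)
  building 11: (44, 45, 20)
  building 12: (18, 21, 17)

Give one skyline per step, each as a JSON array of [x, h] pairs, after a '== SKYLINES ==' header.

== SKYLINES ==
[[19,20],[26,0]]
[[19,20],[30,0]]
[[17,20],[30,0]]
[[17,20],[30,0]]
[[17,20],[30,0],[47,12],[50,0]]
[[17,20],[30,0],[47,12],[50,0]]
[[17,20],[30,0],[38,7],[47,12],[50,0]]
[[17,20],[30,0],[38,7],[47,12],[50,0]]
[[17,20],[30,0],[38,7],[47,12],[50,0]]
[[17,20],[30,11],[31,0],[38,7],[47,12],[50,0]]
[[17,20],[30,11],[31,0],[38,7],[44,20],[45,7],[47,12],[50,0]]
[[17,20],[30,11],[31,0],[38,7],[44,20],[45,7],[47,12],[50,0]]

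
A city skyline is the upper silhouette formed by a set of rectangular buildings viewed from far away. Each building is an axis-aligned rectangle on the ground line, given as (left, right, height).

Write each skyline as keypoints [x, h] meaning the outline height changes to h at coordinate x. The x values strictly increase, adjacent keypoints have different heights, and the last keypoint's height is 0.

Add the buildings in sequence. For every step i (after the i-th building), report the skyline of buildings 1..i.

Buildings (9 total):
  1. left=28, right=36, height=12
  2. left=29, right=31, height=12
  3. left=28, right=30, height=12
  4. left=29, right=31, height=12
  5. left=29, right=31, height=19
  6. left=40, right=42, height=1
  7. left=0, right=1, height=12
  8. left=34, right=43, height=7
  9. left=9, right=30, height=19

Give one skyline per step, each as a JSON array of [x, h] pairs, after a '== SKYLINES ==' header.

== SKYLINES ==
[[28,12],[36,0]]
[[28,12],[36,0]]
[[28,12],[36,0]]
[[28,12],[36,0]]
[[28,12],[29,19],[31,12],[36,0]]
[[28,12],[29,19],[31,12],[36,0],[40,1],[42,0]]
[[0,12],[1,0],[28,12],[29,19],[31,12],[36,0],[40,1],[42,0]]
[[0,12],[1,0],[28,12],[29,19],[31,12],[36,7],[43,0]]
[[0,12],[1,0],[9,19],[31,12],[36,7],[43,0]]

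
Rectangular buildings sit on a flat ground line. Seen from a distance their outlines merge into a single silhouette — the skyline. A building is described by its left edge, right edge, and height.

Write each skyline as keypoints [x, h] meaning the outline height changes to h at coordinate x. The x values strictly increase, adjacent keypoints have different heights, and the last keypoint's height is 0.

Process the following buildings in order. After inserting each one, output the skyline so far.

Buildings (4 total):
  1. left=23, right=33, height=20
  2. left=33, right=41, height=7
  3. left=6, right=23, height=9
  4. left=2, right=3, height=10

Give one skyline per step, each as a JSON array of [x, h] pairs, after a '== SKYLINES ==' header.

== SKYLINES ==
[[23,20],[33,0]]
[[23,20],[33,7],[41,0]]
[[6,9],[23,20],[33,7],[41,0]]
[[2,10],[3,0],[6,9],[23,20],[33,7],[41,0]]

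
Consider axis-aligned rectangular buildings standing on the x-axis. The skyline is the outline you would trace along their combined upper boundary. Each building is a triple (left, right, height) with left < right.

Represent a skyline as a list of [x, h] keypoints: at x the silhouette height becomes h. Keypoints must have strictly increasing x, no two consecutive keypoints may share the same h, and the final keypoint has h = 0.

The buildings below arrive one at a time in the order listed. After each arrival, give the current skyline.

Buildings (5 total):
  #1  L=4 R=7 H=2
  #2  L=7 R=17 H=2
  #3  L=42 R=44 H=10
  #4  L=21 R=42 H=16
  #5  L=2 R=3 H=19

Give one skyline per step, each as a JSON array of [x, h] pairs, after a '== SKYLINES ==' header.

== SKYLINES ==
[[4,2],[7,0]]
[[4,2],[17,0]]
[[4,2],[17,0],[42,10],[44,0]]
[[4,2],[17,0],[21,16],[42,10],[44,0]]
[[2,19],[3,0],[4,2],[17,0],[21,16],[42,10],[44,0]]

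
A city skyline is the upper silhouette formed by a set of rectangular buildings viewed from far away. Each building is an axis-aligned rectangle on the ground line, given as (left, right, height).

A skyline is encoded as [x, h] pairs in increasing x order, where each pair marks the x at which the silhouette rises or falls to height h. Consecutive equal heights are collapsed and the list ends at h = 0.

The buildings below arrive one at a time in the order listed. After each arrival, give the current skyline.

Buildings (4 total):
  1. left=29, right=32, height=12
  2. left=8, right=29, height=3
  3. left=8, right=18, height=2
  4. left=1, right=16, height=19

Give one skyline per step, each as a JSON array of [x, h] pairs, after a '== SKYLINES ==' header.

== SKYLINES ==
[[29,12],[32,0]]
[[8,3],[29,12],[32,0]]
[[8,3],[29,12],[32,0]]
[[1,19],[16,3],[29,12],[32,0]]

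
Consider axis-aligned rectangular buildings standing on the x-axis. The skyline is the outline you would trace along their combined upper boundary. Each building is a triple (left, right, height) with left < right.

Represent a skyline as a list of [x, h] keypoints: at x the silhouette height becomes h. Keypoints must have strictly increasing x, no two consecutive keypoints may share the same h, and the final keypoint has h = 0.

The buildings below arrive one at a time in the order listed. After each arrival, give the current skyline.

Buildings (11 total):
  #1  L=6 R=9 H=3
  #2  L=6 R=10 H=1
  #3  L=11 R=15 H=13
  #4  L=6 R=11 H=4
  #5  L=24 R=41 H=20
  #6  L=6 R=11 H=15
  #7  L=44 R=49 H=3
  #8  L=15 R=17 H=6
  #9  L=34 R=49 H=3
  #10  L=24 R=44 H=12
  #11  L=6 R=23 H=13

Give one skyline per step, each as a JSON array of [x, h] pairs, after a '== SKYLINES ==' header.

== SKYLINES ==
[[6,3],[9,0]]
[[6,3],[9,1],[10,0]]
[[6,3],[9,1],[10,0],[11,13],[15,0]]
[[6,4],[11,13],[15,0]]
[[6,4],[11,13],[15,0],[24,20],[41,0]]
[[6,15],[11,13],[15,0],[24,20],[41,0]]
[[6,15],[11,13],[15,0],[24,20],[41,0],[44,3],[49,0]]
[[6,15],[11,13],[15,6],[17,0],[24,20],[41,0],[44,3],[49,0]]
[[6,15],[11,13],[15,6],[17,0],[24,20],[41,3],[49,0]]
[[6,15],[11,13],[15,6],[17,0],[24,20],[41,12],[44,3],[49,0]]
[[6,15],[11,13],[23,0],[24,20],[41,12],[44,3],[49,0]]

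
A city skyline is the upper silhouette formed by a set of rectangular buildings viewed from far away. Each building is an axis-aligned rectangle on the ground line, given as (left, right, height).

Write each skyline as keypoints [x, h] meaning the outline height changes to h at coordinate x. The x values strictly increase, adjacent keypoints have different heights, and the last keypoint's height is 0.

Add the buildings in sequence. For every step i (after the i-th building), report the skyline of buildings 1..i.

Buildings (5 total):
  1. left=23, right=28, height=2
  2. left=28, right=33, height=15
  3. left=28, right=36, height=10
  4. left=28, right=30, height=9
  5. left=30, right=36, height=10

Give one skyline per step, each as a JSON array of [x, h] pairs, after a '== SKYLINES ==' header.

== SKYLINES ==
[[23,2],[28,0]]
[[23,2],[28,15],[33,0]]
[[23,2],[28,15],[33,10],[36,0]]
[[23,2],[28,15],[33,10],[36,0]]
[[23,2],[28,15],[33,10],[36,0]]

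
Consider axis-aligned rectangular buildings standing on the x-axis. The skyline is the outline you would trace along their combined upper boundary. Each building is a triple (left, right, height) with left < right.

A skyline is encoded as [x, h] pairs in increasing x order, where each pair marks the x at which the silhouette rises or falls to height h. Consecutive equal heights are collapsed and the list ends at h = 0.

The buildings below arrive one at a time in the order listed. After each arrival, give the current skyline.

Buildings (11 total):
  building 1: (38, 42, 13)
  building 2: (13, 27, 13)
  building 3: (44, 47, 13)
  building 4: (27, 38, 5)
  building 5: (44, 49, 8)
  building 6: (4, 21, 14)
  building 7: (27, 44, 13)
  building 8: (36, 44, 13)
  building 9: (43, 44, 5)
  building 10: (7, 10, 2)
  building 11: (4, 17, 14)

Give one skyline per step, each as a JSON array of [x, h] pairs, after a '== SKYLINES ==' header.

== SKYLINES ==
[[38,13],[42,0]]
[[13,13],[27,0],[38,13],[42,0]]
[[13,13],[27,0],[38,13],[42,0],[44,13],[47,0]]
[[13,13],[27,5],[38,13],[42,0],[44,13],[47,0]]
[[13,13],[27,5],[38,13],[42,0],[44,13],[47,8],[49,0]]
[[4,14],[21,13],[27,5],[38,13],[42,0],[44,13],[47,8],[49,0]]
[[4,14],[21,13],[47,8],[49,0]]
[[4,14],[21,13],[47,8],[49,0]]
[[4,14],[21,13],[47,8],[49,0]]
[[4,14],[21,13],[47,8],[49,0]]
[[4,14],[21,13],[47,8],[49,0]]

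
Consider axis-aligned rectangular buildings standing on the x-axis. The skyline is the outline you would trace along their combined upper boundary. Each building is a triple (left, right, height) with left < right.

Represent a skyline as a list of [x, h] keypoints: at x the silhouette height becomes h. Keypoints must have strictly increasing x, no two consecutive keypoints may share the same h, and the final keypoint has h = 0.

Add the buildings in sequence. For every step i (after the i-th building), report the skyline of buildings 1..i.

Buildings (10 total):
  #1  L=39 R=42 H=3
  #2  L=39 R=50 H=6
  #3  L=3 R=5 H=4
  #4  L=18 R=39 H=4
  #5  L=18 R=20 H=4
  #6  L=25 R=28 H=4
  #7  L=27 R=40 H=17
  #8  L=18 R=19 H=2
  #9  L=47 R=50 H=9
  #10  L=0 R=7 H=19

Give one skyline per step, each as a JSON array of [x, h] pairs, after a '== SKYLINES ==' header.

== SKYLINES ==
[[39,3],[42,0]]
[[39,6],[50,0]]
[[3,4],[5,0],[39,6],[50,0]]
[[3,4],[5,0],[18,4],[39,6],[50,0]]
[[3,4],[5,0],[18,4],[39,6],[50,0]]
[[3,4],[5,0],[18,4],[39,6],[50,0]]
[[3,4],[5,0],[18,4],[27,17],[40,6],[50,0]]
[[3,4],[5,0],[18,4],[27,17],[40,6],[50,0]]
[[3,4],[5,0],[18,4],[27,17],[40,6],[47,9],[50,0]]
[[0,19],[7,0],[18,4],[27,17],[40,6],[47,9],[50,0]]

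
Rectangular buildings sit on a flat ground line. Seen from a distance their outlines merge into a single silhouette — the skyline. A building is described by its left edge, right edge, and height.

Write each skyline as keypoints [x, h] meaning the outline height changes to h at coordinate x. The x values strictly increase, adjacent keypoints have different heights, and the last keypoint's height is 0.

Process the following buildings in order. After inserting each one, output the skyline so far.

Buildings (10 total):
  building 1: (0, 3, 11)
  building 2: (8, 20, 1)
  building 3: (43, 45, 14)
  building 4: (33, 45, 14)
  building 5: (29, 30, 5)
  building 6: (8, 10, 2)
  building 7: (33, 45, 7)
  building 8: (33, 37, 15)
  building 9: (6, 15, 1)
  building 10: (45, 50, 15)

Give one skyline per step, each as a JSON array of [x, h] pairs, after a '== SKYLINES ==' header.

== SKYLINES ==
[[0,11],[3,0]]
[[0,11],[3,0],[8,1],[20,0]]
[[0,11],[3,0],[8,1],[20,0],[43,14],[45,0]]
[[0,11],[3,0],[8,1],[20,0],[33,14],[45,0]]
[[0,11],[3,0],[8,1],[20,0],[29,5],[30,0],[33,14],[45,0]]
[[0,11],[3,0],[8,2],[10,1],[20,0],[29,5],[30,0],[33,14],[45,0]]
[[0,11],[3,0],[8,2],[10,1],[20,0],[29,5],[30,0],[33,14],[45,0]]
[[0,11],[3,0],[8,2],[10,1],[20,0],[29,5],[30,0],[33,15],[37,14],[45,0]]
[[0,11],[3,0],[6,1],[8,2],[10,1],[20,0],[29,5],[30,0],[33,15],[37,14],[45,0]]
[[0,11],[3,0],[6,1],[8,2],[10,1],[20,0],[29,5],[30,0],[33,15],[37,14],[45,15],[50,0]]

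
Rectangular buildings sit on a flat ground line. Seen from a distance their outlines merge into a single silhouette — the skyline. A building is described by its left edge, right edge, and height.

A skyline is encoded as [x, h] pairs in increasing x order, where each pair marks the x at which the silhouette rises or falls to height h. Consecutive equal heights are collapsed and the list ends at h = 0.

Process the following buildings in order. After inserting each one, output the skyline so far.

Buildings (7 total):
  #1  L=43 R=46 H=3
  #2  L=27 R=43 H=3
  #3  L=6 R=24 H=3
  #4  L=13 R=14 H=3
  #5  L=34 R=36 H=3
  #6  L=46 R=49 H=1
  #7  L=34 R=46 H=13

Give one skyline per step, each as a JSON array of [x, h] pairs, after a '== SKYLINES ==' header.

== SKYLINES ==
[[43,3],[46,0]]
[[27,3],[46,0]]
[[6,3],[24,0],[27,3],[46,0]]
[[6,3],[24,0],[27,3],[46,0]]
[[6,3],[24,0],[27,3],[46,0]]
[[6,3],[24,0],[27,3],[46,1],[49,0]]
[[6,3],[24,0],[27,3],[34,13],[46,1],[49,0]]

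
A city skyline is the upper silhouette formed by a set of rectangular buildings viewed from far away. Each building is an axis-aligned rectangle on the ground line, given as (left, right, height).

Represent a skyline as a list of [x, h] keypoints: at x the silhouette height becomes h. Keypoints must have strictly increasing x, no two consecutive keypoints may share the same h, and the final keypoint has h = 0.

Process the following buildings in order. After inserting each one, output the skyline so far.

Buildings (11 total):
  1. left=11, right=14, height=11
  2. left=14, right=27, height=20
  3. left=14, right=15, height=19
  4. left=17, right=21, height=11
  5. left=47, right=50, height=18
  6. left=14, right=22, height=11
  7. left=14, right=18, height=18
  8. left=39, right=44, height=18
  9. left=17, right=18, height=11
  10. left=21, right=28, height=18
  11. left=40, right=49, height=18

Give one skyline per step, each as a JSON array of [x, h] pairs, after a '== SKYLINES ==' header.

== SKYLINES ==
[[11,11],[14,0]]
[[11,11],[14,20],[27,0]]
[[11,11],[14,20],[27,0]]
[[11,11],[14,20],[27,0]]
[[11,11],[14,20],[27,0],[47,18],[50,0]]
[[11,11],[14,20],[27,0],[47,18],[50,0]]
[[11,11],[14,20],[27,0],[47,18],[50,0]]
[[11,11],[14,20],[27,0],[39,18],[44,0],[47,18],[50,0]]
[[11,11],[14,20],[27,0],[39,18],[44,0],[47,18],[50,0]]
[[11,11],[14,20],[27,18],[28,0],[39,18],[44,0],[47,18],[50,0]]
[[11,11],[14,20],[27,18],[28,0],[39,18],[50,0]]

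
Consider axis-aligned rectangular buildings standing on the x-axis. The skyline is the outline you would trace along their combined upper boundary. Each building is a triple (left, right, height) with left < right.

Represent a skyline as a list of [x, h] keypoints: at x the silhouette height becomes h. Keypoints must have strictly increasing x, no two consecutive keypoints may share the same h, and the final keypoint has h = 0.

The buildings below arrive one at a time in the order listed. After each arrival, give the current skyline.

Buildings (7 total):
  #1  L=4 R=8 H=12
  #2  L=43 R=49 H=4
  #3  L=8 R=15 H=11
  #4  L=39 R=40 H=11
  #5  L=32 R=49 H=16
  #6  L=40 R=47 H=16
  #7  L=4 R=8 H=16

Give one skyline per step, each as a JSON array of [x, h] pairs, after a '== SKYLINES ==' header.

== SKYLINES ==
[[4,12],[8,0]]
[[4,12],[8,0],[43,4],[49,0]]
[[4,12],[8,11],[15,0],[43,4],[49,0]]
[[4,12],[8,11],[15,0],[39,11],[40,0],[43,4],[49,0]]
[[4,12],[8,11],[15,0],[32,16],[49,0]]
[[4,12],[8,11],[15,0],[32,16],[49,0]]
[[4,16],[8,11],[15,0],[32,16],[49,0]]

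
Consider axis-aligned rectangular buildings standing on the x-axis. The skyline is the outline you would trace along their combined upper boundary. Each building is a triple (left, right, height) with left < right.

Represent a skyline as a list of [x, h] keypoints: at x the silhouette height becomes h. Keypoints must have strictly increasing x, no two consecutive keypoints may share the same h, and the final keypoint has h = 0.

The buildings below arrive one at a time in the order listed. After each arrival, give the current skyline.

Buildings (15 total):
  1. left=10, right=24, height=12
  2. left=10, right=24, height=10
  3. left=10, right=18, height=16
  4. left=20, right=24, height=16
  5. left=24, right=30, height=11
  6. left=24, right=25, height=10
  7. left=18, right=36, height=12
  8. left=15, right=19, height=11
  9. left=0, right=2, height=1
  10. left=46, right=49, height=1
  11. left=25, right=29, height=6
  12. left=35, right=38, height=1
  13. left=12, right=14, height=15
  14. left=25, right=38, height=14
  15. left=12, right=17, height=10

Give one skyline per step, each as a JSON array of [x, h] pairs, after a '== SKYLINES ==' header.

== SKYLINES ==
[[10,12],[24,0]]
[[10,12],[24,0]]
[[10,16],[18,12],[24,0]]
[[10,16],[18,12],[20,16],[24,0]]
[[10,16],[18,12],[20,16],[24,11],[30,0]]
[[10,16],[18,12],[20,16],[24,11],[30,0]]
[[10,16],[18,12],[20,16],[24,12],[36,0]]
[[10,16],[18,12],[20,16],[24,12],[36,0]]
[[0,1],[2,0],[10,16],[18,12],[20,16],[24,12],[36,0]]
[[0,1],[2,0],[10,16],[18,12],[20,16],[24,12],[36,0],[46,1],[49,0]]
[[0,1],[2,0],[10,16],[18,12],[20,16],[24,12],[36,0],[46,1],[49,0]]
[[0,1],[2,0],[10,16],[18,12],[20,16],[24,12],[36,1],[38,0],[46,1],[49,0]]
[[0,1],[2,0],[10,16],[18,12],[20,16],[24,12],[36,1],[38,0],[46,1],[49,0]]
[[0,1],[2,0],[10,16],[18,12],[20,16],[24,12],[25,14],[38,0],[46,1],[49,0]]
[[0,1],[2,0],[10,16],[18,12],[20,16],[24,12],[25,14],[38,0],[46,1],[49,0]]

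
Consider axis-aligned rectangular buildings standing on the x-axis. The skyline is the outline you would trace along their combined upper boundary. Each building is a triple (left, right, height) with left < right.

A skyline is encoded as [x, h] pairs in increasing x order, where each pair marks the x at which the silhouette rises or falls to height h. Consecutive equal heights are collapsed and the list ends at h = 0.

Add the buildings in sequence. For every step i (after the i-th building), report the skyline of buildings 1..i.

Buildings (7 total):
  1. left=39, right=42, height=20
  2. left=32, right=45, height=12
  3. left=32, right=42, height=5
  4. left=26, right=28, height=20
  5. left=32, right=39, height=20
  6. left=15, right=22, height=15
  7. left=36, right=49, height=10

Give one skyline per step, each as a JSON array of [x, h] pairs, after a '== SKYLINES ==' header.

== SKYLINES ==
[[39,20],[42,0]]
[[32,12],[39,20],[42,12],[45,0]]
[[32,12],[39,20],[42,12],[45,0]]
[[26,20],[28,0],[32,12],[39,20],[42,12],[45,0]]
[[26,20],[28,0],[32,20],[42,12],[45,0]]
[[15,15],[22,0],[26,20],[28,0],[32,20],[42,12],[45,0]]
[[15,15],[22,0],[26,20],[28,0],[32,20],[42,12],[45,10],[49,0]]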